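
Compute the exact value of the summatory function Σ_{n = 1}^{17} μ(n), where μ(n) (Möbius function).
Σ_{n ≤ 17} μ(n) = -2

Compute μ(n) for each 1 ≤ n ≤ 17: μ(1) = 1, μ(2) = -1, μ(3) = -1, μ(4) = 0, μ(5) = -1, μ(6) = 1, μ(7) = -1, μ(8) = 0, μ(9) = 0, μ(10) = 1, μ(11) = -1, μ(12) = 0, μ(13) = -1, μ(14) = 1, μ(15) = 1, μ(16) = 0, μ(17) = -1. Summing all 17 values: -2. (Mertens function M(x) = Σ_{n ≤ x} μ(n); on average M(x) should be small (PNT ⟺ M(x) = o(x)).)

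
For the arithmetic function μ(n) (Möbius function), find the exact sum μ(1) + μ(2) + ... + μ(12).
Σ_{n ≤ 12} μ(n) = -2

Compute μ(n) for each 1 ≤ n ≤ 12: μ(1) = 1, μ(2) = -1, μ(3) = -1, μ(4) = 0, μ(5) = -1, μ(6) = 1, μ(7) = -1, μ(8) = 0, μ(9) = 0, μ(10) = 1, μ(11) = -1, μ(12) = 0. Summing all 12 values: -2. (Mertens function M(x) = Σ_{n ≤ x} μ(n); on average M(x) should be small (PNT ⟺ M(x) = o(x)).)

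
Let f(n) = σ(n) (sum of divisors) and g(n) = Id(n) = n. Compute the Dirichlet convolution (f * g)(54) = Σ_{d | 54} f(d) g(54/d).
(σ * Id)(54) = 710

Divisors of 54: [1, 2, 3, 6, 9, 18, 27, 54]. For each d | 54:
  d = 1: σ(1) · Id(54/1) = 1 · 54 = 54
  d = 2: σ(2) · Id(54/2) = 3 · 27 = 81
  d = 3: σ(3) · Id(54/3) = 4 · 18 = 72
  d = 6: σ(6) · Id(54/6) = 12 · 9 = 108
  d = 9: σ(9) · Id(54/9) = 13 · 6 = 78
  d = 18: σ(18) · Id(54/18) = 39 · 3 = 117
  d = 27: σ(27) · Id(54/27) = 40 · 2 = 80
  d = 54: σ(54) · Id(54/54) = 120 · 1 = 120
Summing: (σ * Id)(54) = 54 + 81 + 72 + 108 + 78 + 117 + 80 + 120 = 710.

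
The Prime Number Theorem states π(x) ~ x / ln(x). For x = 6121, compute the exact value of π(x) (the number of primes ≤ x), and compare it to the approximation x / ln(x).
π(6121) = 798;  x/ln(x) ≈ 701.99;  relative error ≈ 12.03%.

Directly count primes up to 6121: π(6121) = 798. The PNT approximation gives 6121/ln(6121) ≈ 6121/8.71948 ≈ 701.99. Relative error (π(x) − x/ln(x)) / π(x) ≈ 12.03%; the approximation is known to undercount slightly (Li(x) is a better estimate).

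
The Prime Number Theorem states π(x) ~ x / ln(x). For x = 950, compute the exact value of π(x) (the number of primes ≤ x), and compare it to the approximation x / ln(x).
π(950) = 161;  x/ln(x) ≈ 138.56;  relative error ≈ 13.94%.

Directly count primes up to 950: π(950) = 161. The PNT approximation gives 950/ln(950) ≈ 950/6.85646 ≈ 138.56. Relative error (π(x) − x/ln(x)) / π(x) ≈ 13.94%; the approximation is known to undercount slightly (Li(x) is a better estimate).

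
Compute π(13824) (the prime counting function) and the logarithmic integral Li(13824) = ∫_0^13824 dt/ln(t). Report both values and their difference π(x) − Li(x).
π(13824) = 1633;  Li(13824) ≈ 1653.81;  π(x) − Li(x) ≈ -20.81.

Direct count of primes ≤ 13824 gives π(13824) = 1633. Numerical evaluation of the logarithmic integral gives Li(13824) ≈ 1653.81. The difference π(x) − Li(x) ≈ -20.81 is typically negative for small/moderate x (Li(x) overestimates), though Littlewood's theorem shows this sign changes infinitely often.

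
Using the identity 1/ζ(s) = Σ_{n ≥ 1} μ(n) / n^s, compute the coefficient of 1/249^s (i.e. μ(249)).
μ(249) = 1

Factor n = 249 = 3 · 83. μ(n) = 0 if any exponent ≥ 2 (not squarefree); otherwise μ(n) = (−1)^{ω(n)} where ω(n) is the number of distinct prime factors. Applying: μ(249) = 1.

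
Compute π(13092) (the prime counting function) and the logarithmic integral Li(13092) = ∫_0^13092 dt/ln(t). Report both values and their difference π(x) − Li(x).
π(13092) = 1556;  Li(13092) ≈ 1576.82;  π(x) − Li(x) ≈ -20.82.

Direct count of primes ≤ 13092 gives π(13092) = 1556. Numerical evaluation of the logarithmic integral gives Li(13092) ≈ 1576.82. The difference π(x) − Li(x) ≈ -20.82 is typically negative for small/moderate x (Li(x) overestimates), though Littlewood's theorem shows this sign changes infinitely often.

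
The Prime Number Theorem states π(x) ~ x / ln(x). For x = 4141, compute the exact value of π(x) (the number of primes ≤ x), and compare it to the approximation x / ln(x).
π(4141) = 570;  x/ln(x) ≈ 497.20;  relative error ≈ 12.77%.

Directly count primes up to 4141: π(4141) = 570. The PNT approximation gives 4141/ln(4141) ≈ 4141/8.32869 ≈ 497.20. Relative error (π(x) − x/ln(x)) / π(x) ≈ 12.77%; the approximation is known to undercount slightly (Li(x) is a better estimate).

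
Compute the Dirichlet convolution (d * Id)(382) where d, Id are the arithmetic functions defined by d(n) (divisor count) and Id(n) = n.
(d * Id)(382) = 772

Divisors of 382: [1, 2, 191, 382]. For each d | 382:
  d = 1: d(1) · Id(382/1) = 1 · 382 = 382
  d = 2: d(2) · Id(382/2) = 2 · 191 = 382
  d = 191: d(191) · Id(382/191) = 2 · 2 = 4
  d = 382: d(382) · Id(382/382) = 4 · 1 = 4
Summing: (d * Id)(382) = 382 + 382 + 4 + 4 = 772.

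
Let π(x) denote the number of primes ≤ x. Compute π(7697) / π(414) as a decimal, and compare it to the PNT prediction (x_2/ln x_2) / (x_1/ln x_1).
π(7697)/π(414) = 976/80 ≈ 12.2000;  PNT prediction ≈ 12.5195.

π(414) = 80 and π(7697) = 976, so π(7697)/π(414) ≈ 12.2000. The PNT-predicted ratio is (7697/ln(7697)) / (414/ln(414)) ≈ 12.5195. The two agree to within a few percent, as expected.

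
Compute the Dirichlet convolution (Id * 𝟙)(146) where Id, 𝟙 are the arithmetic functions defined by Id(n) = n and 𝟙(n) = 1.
(Id * 𝟙)(146) = 222

Divisors of 146: [1, 2, 73, 146]. For each d | 146:
  d = 1: Id(1) · 𝟙(146/1) = 1 · 1 = 1
  d = 2: Id(2) · 𝟙(146/2) = 2 · 1 = 2
  d = 73: Id(73) · 𝟙(146/73) = 73 · 1 = 73
  d = 146: Id(146) · 𝟙(146/146) = 146 · 1 = 146
Summing: (Id * 𝟙)(146) = 1 + 2 + 73 + 146 = 222.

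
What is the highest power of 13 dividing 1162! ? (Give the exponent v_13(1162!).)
v_13(1162!) = 95

Legendre's formula: v_p(n!) = Σ_{k ≥ 1} ⌊n / p^k⌋. For p = 13, n = 1162, the terms are:
  ⌊1162/13^1⌋ = ⌊1162/13⌋ = 89
  ⌊1162/13^2⌋ = ⌊1162/169⌋ = 6
(the next term ⌊1162/13^3⌋ = 0, terminating the sum). Summing: v_13(1162!) = 89 + 6 = 95.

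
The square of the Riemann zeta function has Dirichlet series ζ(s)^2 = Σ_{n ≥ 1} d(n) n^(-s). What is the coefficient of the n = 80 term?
d(80) = 10

ζ(s)^2 = (Σ 1/m^s)(Σ 1/k^s). The coefficient of 1/n^s in the product is the number of ordered pairs (m, k) with mk = n, which equals d(n). For n = 80, divisors are [1, 2, 4, 5, 8, 10, 16, 20, 40, 80], so d(80) = 10.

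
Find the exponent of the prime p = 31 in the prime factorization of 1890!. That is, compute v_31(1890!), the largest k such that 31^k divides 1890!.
v_31(1890!) = 61

Legendre's formula: v_p(n!) = Σ_{k ≥ 1} ⌊n / p^k⌋. For p = 31, n = 1890, the terms are:
  ⌊1890/31^1⌋ = ⌊1890/31⌋ = 60
  ⌊1890/31^2⌋ = ⌊1890/961⌋ = 1
(the next term ⌊1890/31^3⌋ = 0, terminating the sum). Summing: v_31(1890!) = 60 + 1 = 61.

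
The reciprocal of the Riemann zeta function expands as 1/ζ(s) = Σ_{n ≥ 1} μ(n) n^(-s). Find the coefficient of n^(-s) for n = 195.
μ(195) = -1

Factor n = 195 = 3 · 5 · 13. μ(n) = 0 if any exponent ≥ 2 (not squarefree); otherwise μ(n) = (−1)^{ω(n)} where ω(n) is the number of distinct prime factors. Applying: μ(195) = -1.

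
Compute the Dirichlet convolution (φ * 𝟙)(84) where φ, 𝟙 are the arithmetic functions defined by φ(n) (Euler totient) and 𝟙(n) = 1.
(φ * 𝟙)(84) = 84

Divisors of 84: [1, 2, 3, 4, 6, 7, 12, 14, 21, 28, 42, 84]. For each d | 84:
  d = 1: φ(1) · 𝟙(84/1) = 1 · 1 = 1
  d = 2: φ(2) · 𝟙(84/2) = 1 · 1 = 1
  d = 3: φ(3) · 𝟙(84/3) = 2 · 1 = 2
  d = 4: φ(4) · 𝟙(84/4) = 2 · 1 = 2
  d = 6: φ(6) · 𝟙(84/6) = 2 · 1 = 2
  d = 7: φ(7) · 𝟙(84/7) = 6 · 1 = 6
  d = 12: φ(12) · 𝟙(84/12) = 4 · 1 = 4
  d = 14: φ(14) · 𝟙(84/14) = 6 · 1 = 6
  d = 21: φ(21) · 𝟙(84/21) = 12 · 1 = 12
  d = 28: φ(28) · 𝟙(84/28) = 12 · 1 = 12
  d = 42: φ(42) · 𝟙(84/42) = 12 · 1 = 12
  d = 84: φ(84) · 𝟙(84/84) = 24 · 1 = 24
Summing: (φ * 𝟙)(84) = 1 + 1 + 2 + 2 + 2 + 6 + 4 + 6 + 12 + 12 + 12 + 24 = 84.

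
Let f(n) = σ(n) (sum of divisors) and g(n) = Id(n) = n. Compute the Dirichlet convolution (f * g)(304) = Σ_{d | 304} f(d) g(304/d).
(σ * Id)(304) = 5031

Divisors of 304: [1, 2, 4, 8, 16, 19, 38, 76, 152, 304]. For each d | 304:
  d = 1: σ(1) · Id(304/1) = 1 · 304 = 304
  d = 2: σ(2) · Id(304/2) = 3 · 152 = 456
  d = 4: σ(4) · Id(304/4) = 7 · 76 = 532
  d = 8: σ(8) · Id(304/8) = 15 · 38 = 570
  d = 16: σ(16) · Id(304/16) = 31 · 19 = 589
  d = 19: σ(19) · Id(304/19) = 20 · 16 = 320
  d = 38: σ(38) · Id(304/38) = 60 · 8 = 480
  d = 76: σ(76) · Id(304/76) = 140 · 4 = 560
  d = 152: σ(152) · Id(304/152) = 300 · 2 = 600
  d = 304: σ(304) · Id(304/304) = 620 · 1 = 620
Summing: (σ * Id)(304) = 304 + 456 + 532 + 570 + 589 + 320 + 480 + 560 + 600 + 620 = 5031.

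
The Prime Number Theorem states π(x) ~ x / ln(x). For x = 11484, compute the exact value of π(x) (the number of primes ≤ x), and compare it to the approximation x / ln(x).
π(11484) = 1384;  x/ln(x) ≈ 1228.40;  relative error ≈ 11.24%.

Directly count primes up to 11484: π(11484) = 1384. The PNT approximation gives 11484/ln(11484) ≈ 11484/9.34871 ≈ 1228.40. Relative error (π(x) − x/ln(x)) / π(x) ≈ 11.24%; the approximation is known to undercount slightly (Li(x) is a better estimate).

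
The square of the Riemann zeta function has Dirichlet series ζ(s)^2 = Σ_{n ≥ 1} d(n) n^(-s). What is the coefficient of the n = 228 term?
d(228) = 12

ζ(s)^2 = (Σ 1/m^s)(Σ 1/k^s). The coefficient of 1/n^s in the product is the number of ordered pairs (m, k) with mk = n, which equals d(n). For n = 228, divisors are [1, 2, 3, 4, 6, 12, 19, 38, 57, 76, 114, 228], so d(228) = 12.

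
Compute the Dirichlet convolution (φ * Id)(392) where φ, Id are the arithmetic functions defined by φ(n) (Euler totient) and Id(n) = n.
(φ * Id)(392) = 2660

Divisors of 392: [1, 2, 4, 7, 8, 14, 28, 49, 56, 98, 196, 392]. For each d | 392:
  d = 1: φ(1) · Id(392/1) = 1 · 392 = 392
  d = 2: φ(2) · Id(392/2) = 1 · 196 = 196
  d = 4: φ(4) · Id(392/4) = 2 · 98 = 196
  d = 7: φ(7) · Id(392/7) = 6 · 56 = 336
  d = 8: φ(8) · Id(392/8) = 4 · 49 = 196
  d = 14: φ(14) · Id(392/14) = 6 · 28 = 168
  d = 28: φ(28) · Id(392/28) = 12 · 14 = 168
  d = 49: φ(49) · Id(392/49) = 42 · 8 = 336
  d = 56: φ(56) · Id(392/56) = 24 · 7 = 168
  d = 98: φ(98) · Id(392/98) = 42 · 4 = 168
  d = 196: φ(196) · Id(392/196) = 84 · 2 = 168
  d = 392: φ(392) · Id(392/392) = 168 · 1 = 168
Summing: (φ * Id)(392) = 392 + 196 + 196 + 336 + 196 + 168 + 168 + 336 + 168 + 168 + 168 + 168 = 2660.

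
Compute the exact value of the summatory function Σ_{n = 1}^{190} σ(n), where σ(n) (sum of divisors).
Σ_{n ≤ 190} σ(n) = 29790

Compute σ(n) for each 1 ≤ n ≤ 190: σ(1) = 1, σ(2) = 3, σ(3) = 4, σ(4) = 7, σ(5) = 6, σ(6) = 12, σ(7) = 8, σ(8) = 15, σ(9) = 13, σ(10) = 18, σ(11) = 12, σ(12) = 28, σ(13) = 14, σ(14) = 24, σ(15) = 24, σ(16) = 31, σ(17) = 18, σ(18) = 39, σ(19) = 20, σ(20) = 42, σ(21) = 32, σ(22) = 36, σ(23) = 24, σ(24) = 60, σ(25) = 31, σ(26) = 42, σ(27) = 40, σ(28) = 56, σ(29) = 30, σ(30) = 72, σ(31) = 32, σ(32) = 63, σ(33) = 48, σ(34) = 54, σ(35) = 48, σ(36) = 91, σ(37) = 38, σ(38) = 60, σ(39) = 56, σ(40) = 90, σ(41) = 42, σ(42) = 96, σ(43) = 44, σ(44) = 84, σ(45) = 78, σ(46) = 72, σ(47) = 48, σ(48) = 124, σ(49) = 57, σ(50) = 93, σ(51) = 72, σ(52) = 98, σ(53) = 54, σ(54) = 120, σ(55) = 72, σ(56) = 120, σ(57) = 80, σ(58) = 90, σ(59) = 60, σ(60) = 168, σ(61) = 62, σ(62) = 96, σ(63) = 104, σ(64) = 127, σ(65) = 84, σ(66) = 144, σ(67) = 68, σ(68) = 126, σ(69) = 96, σ(70) = 144, σ(71) = 72, σ(72) = 195, σ(73) = 74, σ(74) = 114, σ(75) = 124, σ(76) = 140, σ(77) = 96, σ(78) = 168, σ(79) = 80, σ(80) = 186, σ(81) = 121, σ(82) = 126, σ(83) = 84, σ(84) = 224, σ(85) = 108, σ(86) = 132, σ(87) = 120, σ(88) = 180, σ(89) = 90, σ(90) = 234, σ(91) = 112, σ(92) = 168, σ(93) = 128, σ(94) = 144, σ(95) = 120, σ(96) = 252, σ(97) = 98, σ(98) = 171, σ(99) = 156, σ(100) = 217, σ(101) = 102, σ(102) = 216, σ(103) = 104, σ(104) = 210, σ(105) = 192, σ(106) = 162, σ(107) = 108, σ(108) = 280, σ(109) = 110, σ(110) = 216, σ(111) = 152, σ(112) = 248, σ(113) = 114, σ(114) = 240, σ(115) = 144, σ(116) = 210, σ(117) = 182, σ(118) = 180, σ(119) = 144, σ(120) = 360, σ(121) = 133, σ(122) = 186, σ(123) = 168, σ(124) = 224, σ(125) = 156, σ(126) = 312, σ(127) = 128, σ(128) = 255, σ(129) = 176, σ(130) = 252, σ(131) = 132, σ(132) = 336, σ(133) = 160, σ(134) = 204, σ(135) = 240, σ(136) = 270, σ(137) = 138, σ(138) = 288, σ(139) = 140, σ(140) = 336, σ(141) = 192, σ(142) = 216, σ(143) = 168, σ(144) = 403, σ(145) = 180, σ(146) = 222, σ(147) = 228, σ(148) = 266, σ(149) = 150, σ(150) = 372, σ(151) = 152, σ(152) = 300, σ(153) = 234, σ(154) = 288, σ(155) = 192, σ(156) = 392, σ(157) = 158, σ(158) = 240, σ(159) = 216, σ(160) = 378, σ(161) = 192, σ(162) = 363, σ(163) = 164, σ(164) = 294, σ(165) = 288, σ(166) = 252, σ(167) = 168, σ(168) = 480, σ(169) = 183, σ(170) = 324, σ(171) = 260, σ(172) = 308, σ(173) = 174, σ(174) = 360, σ(175) = 248, σ(176) = 372, σ(177) = 240, σ(178) = 270, σ(179) = 180, σ(180) = 546, σ(181) = 182, σ(182) = 336, σ(183) = 248, σ(184) = 360, σ(185) = 228, σ(186) = 384, σ(187) = 216, σ(188) = 336, σ(189) = 320, σ(190) = 360. Summing all 190 values: 29790. (Average order: Σ_{n ≤ x} σ(n) ~ (π²/12) x². For x = 190, (π²/12)·190² ≈ 29691.06.)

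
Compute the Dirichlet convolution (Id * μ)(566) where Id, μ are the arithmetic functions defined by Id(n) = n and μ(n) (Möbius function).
(Id * μ)(566) = 282

Divisors of 566: [1, 2, 283, 566]. For each d | 566:
  d = 1: Id(1) · μ(566/1) = 1 · 1 = 1
  d = 2: Id(2) · μ(566/2) = 2 · -1 = -2
  d = 283: Id(283) · μ(566/283) = 283 · -1 = -283
  d = 566: Id(566) · μ(566/566) = 566 · 1 = 566
Summing: (Id * μ)(566) = 1 + -2 + -283 + 566 = 282.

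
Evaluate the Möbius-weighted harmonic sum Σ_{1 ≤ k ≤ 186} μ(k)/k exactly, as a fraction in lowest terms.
Σ μ(k)/k = -55904716700650094585757261442743547013594163990986855470571201859213527/5397346292805549782720214077673687806275517530364350655459511599582614290

Values of μ(k) for 1 ≤ k ≤ 186: μ(1) = 1, μ(2) = -1, μ(3) = -1, μ(5) = -1, μ(6) = 1, μ(7) = -1, μ(10) = 1, μ(11) = -1, μ(13) = -1, μ(14) = 1, μ(15) = 1, μ(17) = -1, μ(19) = -1, μ(21) = 1, μ(22) = 1, μ(23) = -1, μ(26) = 1, μ(29) = -1, μ(30) = -1, μ(31) = -1, μ(33) = 1, μ(34) = 1, μ(35) = 1, μ(37) = -1, μ(38) = 1, μ(39) = 1, μ(41) = -1, μ(42) = -1, μ(43) = -1, μ(46) = 1, μ(47) = -1, μ(51) = 1, μ(53) = -1, μ(55) = 1, μ(57) = 1, μ(58) = 1, μ(59) = -1, μ(61) = -1, μ(62) = 1, μ(65) = 1, μ(66) = -1, μ(67) = -1, μ(69) = 1, μ(70) = -1, μ(71) = -1, μ(73) = -1, μ(74) = 1, μ(77) = 1, μ(78) = -1, μ(79) = -1, μ(82) = 1, μ(83) = -1, μ(85) = 1, μ(86) = 1, μ(87) = 1, μ(89) = -1, μ(91) = 1, μ(93) = 1, μ(94) = 1, μ(95) = 1, μ(97) = -1, μ(101) = -1, μ(102) = -1, μ(103) = -1, μ(105) = -1, μ(106) = 1, μ(107) = -1, μ(109) = -1, μ(110) = -1, μ(111) = 1, μ(113) = -1, μ(114) = -1, μ(115) = 1, μ(118) = 1, μ(119) = 1, μ(122) = 1, μ(123) = 1, μ(127) = -1, μ(129) = 1, μ(130) = -1, μ(131) = -1, μ(133) = 1, μ(134) = 1, μ(137) = -1, μ(138) = -1, μ(139) = -1, μ(141) = 1, μ(142) = 1, μ(143) = 1, μ(145) = 1, μ(146) = 1, μ(149) = -1, μ(151) = -1, μ(154) = -1, μ(155) = 1, μ(157) = -1, μ(158) = 1, μ(159) = 1, μ(161) = 1, μ(163) = -1, μ(165) = -1, μ(166) = 1, μ(167) = -1, μ(170) = -1, μ(173) = -1, μ(174) = -1, μ(177) = 1, μ(178) = 1, μ(179) = -1, μ(181) = -1, μ(182) = -1, μ(183) = 1, μ(185) = 1, μ(186) = -1, with μ = 0 on non-squarefree integers. Summing μ(k)/k for k where μ(k) ≠ 0 gives -55904716700650094585757261442743547013594163990986855470571201859213527/5397346292805549782720214077673687806275517530364350655459511599582614290 ≈ -0.0104. (PNT ⟺ this sum → 0 as n → ∞.)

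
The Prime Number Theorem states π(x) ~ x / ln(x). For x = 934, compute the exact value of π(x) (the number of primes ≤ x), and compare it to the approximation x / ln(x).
π(934) = 158;  x/ln(x) ≈ 136.56;  relative error ≈ 13.57%.

Directly count primes up to 934: π(934) = 158. The PNT approximation gives 934/ln(934) ≈ 934/6.83948 ≈ 136.56. Relative error (π(x) − x/ln(x)) / π(x) ≈ 13.57%; the approximation is known to undercount slightly (Li(x) is a better estimate).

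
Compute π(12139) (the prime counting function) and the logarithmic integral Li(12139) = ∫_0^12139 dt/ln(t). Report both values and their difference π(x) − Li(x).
π(12139) = 1452;  Li(12139) ≈ 1475.89;  π(x) − Li(x) ≈ -23.89.

Direct count of primes ≤ 12139 gives π(12139) = 1452. Numerical evaluation of the logarithmic integral gives Li(12139) ≈ 1475.89. The difference π(x) − Li(x) ≈ -23.89 is typically negative for small/moderate x (Li(x) overestimates), though Littlewood's theorem shows this sign changes infinitely often.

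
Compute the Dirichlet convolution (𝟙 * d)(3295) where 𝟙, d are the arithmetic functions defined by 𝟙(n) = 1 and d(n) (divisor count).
(𝟙 * d)(3295) = 9

Divisors of 3295: [1, 5, 659, 3295]. For each d | 3295:
  d = 1: 𝟙(1) · d(3295/1) = 1 · 4 = 4
  d = 5: 𝟙(5) · d(3295/5) = 1 · 2 = 2
  d = 659: 𝟙(659) · d(3295/659) = 1 · 2 = 2
  d = 3295: 𝟙(3295) · d(3295/3295) = 1 · 1 = 1
Summing: (𝟙 * d)(3295) = 4 + 2 + 2 + 1 = 9.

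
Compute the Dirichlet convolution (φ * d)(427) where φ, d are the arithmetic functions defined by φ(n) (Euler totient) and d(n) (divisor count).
(φ * d)(427) = 496

Divisors of 427: [1, 7, 61, 427]. For each d | 427:
  d = 1: φ(1) · d(427/1) = 1 · 4 = 4
  d = 7: φ(7) · d(427/7) = 6 · 2 = 12
  d = 61: φ(61) · d(427/61) = 60 · 2 = 120
  d = 427: φ(427) · d(427/427) = 360 · 1 = 360
Summing: (φ * d)(427) = 4 + 12 + 120 + 360 = 496.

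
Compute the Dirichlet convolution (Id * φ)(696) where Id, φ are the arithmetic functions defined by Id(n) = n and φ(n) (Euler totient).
(Id * φ)(696) = 5700

Divisors of 696: [1, 2, 3, 4, 6, 8, 12, 24, 29, 58, 87, 116, 174, 232, 348, 696]. For each d | 696:
  d = 1: Id(1) · φ(696/1) = 1 · 224 = 224
  d = 2: Id(2) · φ(696/2) = 2 · 112 = 224
  d = 3: Id(3) · φ(696/3) = 3 · 112 = 336
  d = 4: Id(4) · φ(696/4) = 4 · 56 = 224
  d = 6: Id(6) · φ(696/6) = 6 · 56 = 336
  d = 8: Id(8) · φ(696/8) = 8 · 56 = 448
  d = 12: Id(12) · φ(696/12) = 12 · 28 = 336
  d = 24: Id(24) · φ(696/24) = 24 · 28 = 672
  d = 29: Id(29) · φ(696/29) = 29 · 8 = 232
  d = 58: Id(58) · φ(696/58) = 58 · 4 = 232
  d = 87: Id(87) · φ(696/87) = 87 · 4 = 348
  d = 116: Id(116) · φ(696/116) = 116 · 2 = 232
  d = 174: Id(174) · φ(696/174) = 174 · 2 = 348
  d = 232: Id(232) · φ(696/232) = 232 · 2 = 464
  d = 348: Id(348) · φ(696/348) = 348 · 1 = 348
  d = 696: Id(696) · φ(696/696) = 696 · 1 = 696
Summing: (Id * φ)(696) = 224 + 224 + 336 + 224 + 336 + 448 + 336 + 672 + 232 + 232 + 348 + 232 + 348 + 464 + 348 + 696 = 5700.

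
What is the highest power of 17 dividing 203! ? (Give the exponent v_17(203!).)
v_17(203!) = 11

Legendre's formula: v_p(n!) = Σ_{k ≥ 1} ⌊n / p^k⌋. For p = 17, n = 203, the terms are:
  ⌊203/17^1⌋ = ⌊203/17⌋ = 11
(the next term ⌊203/17^2⌋ = 0, terminating the sum). Summing: v_17(203!) = 11 = 11.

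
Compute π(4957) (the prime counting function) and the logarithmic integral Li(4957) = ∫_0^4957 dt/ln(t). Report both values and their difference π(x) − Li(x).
π(4957) = 663;  Li(4957) ≈ 679.23;  π(x) − Li(x) ≈ -16.23.

Direct count of primes ≤ 4957 gives π(4957) = 663. Numerical evaluation of the logarithmic integral gives Li(4957) ≈ 679.23. The difference π(x) − Li(x) ≈ -16.23 is typically negative for small/moderate x (Li(x) overestimates), though Littlewood's theorem shows this sign changes infinitely often.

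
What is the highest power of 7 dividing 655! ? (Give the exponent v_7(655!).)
v_7(655!) = 107

Legendre's formula: v_p(n!) = Σ_{k ≥ 1} ⌊n / p^k⌋. For p = 7, n = 655, the terms are:
  ⌊655/7^1⌋ = ⌊655/7⌋ = 93
  ⌊655/7^2⌋ = ⌊655/49⌋ = 13
  ⌊655/7^3⌋ = ⌊655/343⌋ = 1
(the next term ⌊655/7^4⌋ = 0, terminating the sum). Summing: v_7(655!) = 93 + 13 + 1 = 107.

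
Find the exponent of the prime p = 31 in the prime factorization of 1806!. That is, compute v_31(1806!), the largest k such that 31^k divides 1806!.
v_31(1806!) = 59

Legendre's formula: v_p(n!) = Σ_{k ≥ 1} ⌊n / p^k⌋. For p = 31, n = 1806, the terms are:
  ⌊1806/31^1⌋ = ⌊1806/31⌋ = 58
  ⌊1806/31^2⌋ = ⌊1806/961⌋ = 1
(the next term ⌊1806/31^3⌋ = 0, terminating the sum). Summing: v_31(1806!) = 58 + 1 = 59.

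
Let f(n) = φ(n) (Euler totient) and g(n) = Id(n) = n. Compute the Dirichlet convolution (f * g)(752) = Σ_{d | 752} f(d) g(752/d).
(φ * Id)(752) = 4464

Divisors of 752: [1, 2, 4, 8, 16, 47, 94, 188, 376, 752]. For each d | 752:
  d = 1: φ(1) · Id(752/1) = 1 · 752 = 752
  d = 2: φ(2) · Id(752/2) = 1 · 376 = 376
  d = 4: φ(4) · Id(752/4) = 2 · 188 = 376
  d = 8: φ(8) · Id(752/8) = 4 · 94 = 376
  d = 16: φ(16) · Id(752/16) = 8 · 47 = 376
  d = 47: φ(47) · Id(752/47) = 46 · 16 = 736
  d = 94: φ(94) · Id(752/94) = 46 · 8 = 368
  d = 188: φ(188) · Id(752/188) = 92 · 4 = 368
  d = 376: φ(376) · Id(752/376) = 184 · 2 = 368
  d = 752: φ(752) · Id(752/752) = 368 · 1 = 368
Summing: (φ * Id)(752) = 752 + 376 + 376 + 376 + 376 + 736 + 368 + 368 + 368 + 368 = 4464.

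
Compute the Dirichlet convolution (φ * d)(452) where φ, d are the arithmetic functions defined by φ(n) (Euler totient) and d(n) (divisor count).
(φ * d)(452) = 798

Divisors of 452: [1, 2, 4, 113, 226, 452]. For each d | 452:
  d = 1: φ(1) · d(452/1) = 1 · 6 = 6
  d = 2: φ(2) · d(452/2) = 1 · 4 = 4
  d = 4: φ(4) · d(452/4) = 2 · 2 = 4
  d = 113: φ(113) · d(452/113) = 112 · 3 = 336
  d = 226: φ(226) · d(452/226) = 112 · 2 = 224
  d = 452: φ(452) · d(452/452) = 224 · 1 = 224
Summing: (φ * d)(452) = 6 + 4 + 4 + 336 + 224 + 224 = 798.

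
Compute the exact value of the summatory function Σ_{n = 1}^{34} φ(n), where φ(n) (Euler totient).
Σ_{n ≤ 34} φ(n) = 360

Compute φ(n) for each 1 ≤ n ≤ 34: φ(1) = 1, φ(2) = 1, φ(3) = 2, φ(4) = 2, φ(5) = 4, φ(6) = 2, φ(7) = 6, φ(8) = 4, φ(9) = 6, φ(10) = 4, φ(11) = 10, φ(12) = 4, φ(13) = 12, φ(14) = 6, φ(15) = 8, φ(16) = 8, φ(17) = 16, φ(18) = 6, φ(19) = 18, φ(20) = 8, φ(21) = 12, φ(22) = 10, φ(23) = 22, φ(24) = 8, φ(25) = 20, φ(26) = 12, φ(27) = 18, φ(28) = 12, φ(29) = 28, φ(30) = 8, φ(31) = 30, φ(32) = 16, φ(33) = 20, φ(34) = 16. Summing all 34 values: 360. (Average order: Σ_{n ≤ x} φ(n) ~ (3/π²) x². For x = 34, (3/π²)·34² ≈ 351.38.)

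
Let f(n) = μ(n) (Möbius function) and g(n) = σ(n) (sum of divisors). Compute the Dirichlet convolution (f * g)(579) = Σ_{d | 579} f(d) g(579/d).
(μ * σ)(579) = 579

Divisors of 579: [1, 3, 193, 579]. For each d | 579:
  d = 1: μ(1) · σ(579/1) = 1 · 776 = 776
  d = 3: μ(3) · σ(579/3) = -1 · 194 = -194
  d = 193: μ(193) · σ(579/193) = -1 · 4 = -4
  d = 579: μ(579) · σ(579/579) = 1 · 1 = 1
Summing: (μ * σ)(579) = 776 + -194 + -4 + 1 = 579.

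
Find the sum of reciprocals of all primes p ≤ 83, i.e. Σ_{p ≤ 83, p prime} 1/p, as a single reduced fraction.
Σ 1/p = 475714535349241099037539188841003/267064515689275851355624017992790

π(83) = 23, so the primes ≤ 83 are [2, 3, 5, 7, 11, 13, 17, 19, 23, 29, 31, 37, 41, 43, 47, 53, 59, 61, 67, 71, 73, 79, 83]. Summing 1/p over these primes: 475714535349241099037539188841003/267064515689275851355624017992790 ≈ 1.7813. Mertens estimate ln ln(83) + 0.2615 ≈ 1.7474.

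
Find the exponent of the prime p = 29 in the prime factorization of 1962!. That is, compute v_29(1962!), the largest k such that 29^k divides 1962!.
v_29(1962!) = 69

Legendre's formula: v_p(n!) = Σ_{k ≥ 1} ⌊n / p^k⌋. For p = 29, n = 1962, the terms are:
  ⌊1962/29^1⌋ = ⌊1962/29⌋ = 67
  ⌊1962/29^2⌋ = ⌊1962/841⌋ = 2
(the next term ⌊1962/29^3⌋ = 0, terminating the sum). Summing: v_29(1962!) = 67 + 2 = 69.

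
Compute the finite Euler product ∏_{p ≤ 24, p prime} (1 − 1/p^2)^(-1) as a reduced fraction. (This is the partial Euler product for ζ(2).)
∏ = 718188003533/440301256704

The primes p ≤ 24 are [2, 3, 5, 7, 11, 13, 17, 19, 23]. For each prime, (1 − 1/p^2)^(-1) = p^2 / (p^2 − 1). The product is (1 − 1/2^2)^(-1), (1 − 1/3^2)^(-1), (1 − 1/5^2)^(-1), (1 − 1/7^2)^(-1), (1 − 1/11^2)^(-1), (1 − 1/13^2)^(-1), (1 − 1/17^2)^(-1), (1 − 1/19^2)^(-1), (1 − 1/23^2)^(-1) = ∏ p^2 / (p^2 − 1) = 718188003533/440301256704.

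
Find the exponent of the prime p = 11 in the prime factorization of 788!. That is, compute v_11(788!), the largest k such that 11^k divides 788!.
v_11(788!) = 77

Legendre's formula: v_p(n!) = Σ_{k ≥ 1} ⌊n / p^k⌋. For p = 11, n = 788, the terms are:
  ⌊788/11^1⌋ = ⌊788/11⌋ = 71
  ⌊788/11^2⌋ = ⌊788/121⌋ = 6
(the next term ⌊788/11^3⌋ = 0, terminating the sum). Summing: v_11(788!) = 71 + 6 = 77.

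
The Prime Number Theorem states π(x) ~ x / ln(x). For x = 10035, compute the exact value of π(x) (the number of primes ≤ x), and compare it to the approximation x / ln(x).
π(10035) = 1231;  x/ln(x) ≈ 1089.12;  relative error ≈ 11.53%.

Directly count primes up to 10035: π(10035) = 1231. The PNT approximation gives 10035/ln(10035) ≈ 10035/9.21383 ≈ 1089.12. Relative error (π(x) − x/ln(x)) / π(x) ≈ 11.53%; the approximation is known to undercount slightly (Li(x) is a better estimate).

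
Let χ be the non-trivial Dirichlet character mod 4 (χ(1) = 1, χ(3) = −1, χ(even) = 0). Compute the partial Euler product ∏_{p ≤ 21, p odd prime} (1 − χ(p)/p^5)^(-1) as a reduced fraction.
∏ = 8959395755957897476417566375/8993950909687588250159808512

The odd primes p ≤ 21 are [3, 5, 7, 11, 13, 17, 19]. For each, χ(p) = 1 if p ≡ 1 mod 4, χ(p) = −1 if p ≡ 3 mod 4. Taking (1 − χ(p)/p^5)^(-1) = p^5/(p^5 − χ(p)): (1 − (-1)/3^5)^(-1) · (1 − (1)/5^5)^(-1) · (1 − (-1)/7^5)^(-1) · (1 − (-1)/11^5)^(-1) · (1 − (1)/13^5)^(-1) · (1 − (1)/17^5)^(-1) · (1 − (-1)/19^5)^(-1) = 8959395755957897476417566375/8993950909687588250159808512.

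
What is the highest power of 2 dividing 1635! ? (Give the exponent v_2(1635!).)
v_2(1635!) = 1629

Legendre's formula: v_p(n!) = Σ_{k ≥ 1} ⌊n / p^k⌋. For p = 2, n = 1635, the terms are:
  ⌊1635/2^1⌋ = ⌊1635/2⌋ = 817
  ⌊1635/2^2⌋ = ⌊1635/4⌋ = 408
  ⌊1635/2^3⌋ = ⌊1635/8⌋ = 204
  ⌊1635/2^4⌋ = ⌊1635/16⌋ = 102
  ⌊1635/2^5⌋ = ⌊1635/32⌋ = 51
  ⌊1635/2^6⌋ = ⌊1635/64⌋ = 25
  ⌊1635/2^7⌋ = ⌊1635/128⌋ = 12
  ⌊1635/2^8⌋ = ⌊1635/256⌋ = 6
  ⌊1635/2^9⌋ = ⌊1635/512⌋ = 3
  ⌊1635/2^10⌋ = ⌊1635/1024⌋ = 1
(the next term ⌊1635/2^11⌋ = 0, terminating the sum). Summing: v_2(1635!) = 817 + 408 + 204 + 102 + 51 + 25 + 12 + 6 + 3 + 1 = 1629.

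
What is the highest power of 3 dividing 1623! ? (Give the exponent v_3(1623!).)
v_3(1623!) = 809

Legendre's formula: v_p(n!) = Σ_{k ≥ 1} ⌊n / p^k⌋. For p = 3, n = 1623, the terms are:
  ⌊1623/3^1⌋ = ⌊1623/3⌋ = 541
  ⌊1623/3^2⌋ = ⌊1623/9⌋ = 180
  ⌊1623/3^3⌋ = ⌊1623/27⌋ = 60
  ⌊1623/3^4⌋ = ⌊1623/81⌋ = 20
  ⌊1623/3^5⌋ = ⌊1623/243⌋ = 6
  ⌊1623/3^6⌋ = ⌊1623/729⌋ = 2
(the next term ⌊1623/3^7⌋ = 0, terminating the sum). Summing: v_3(1623!) = 541 + 180 + 60 + 20 + 6 + 2 = 809.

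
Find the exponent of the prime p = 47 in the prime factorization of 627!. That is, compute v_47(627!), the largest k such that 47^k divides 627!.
v_47(627!) = 13

Legendre's formula: v_p(n!) = Σ_{k ≥ 1} ⌊n / p^k⌋. For p = 47, n = 627, the terms are:
  ⌊627/47^1⌋ = ⌊627/47⌋ = 13
(the next term ⌊627/47^2⌋ = 0, terminating the sum). Summing: v_47(627!) = 13 = 13.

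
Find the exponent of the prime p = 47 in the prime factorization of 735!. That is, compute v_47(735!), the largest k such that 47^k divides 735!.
v_47(735!) = 15

Legendre's formula: v_p(n!) = Σ_{k ≥ 1} ⌊n / p^k⌋. For p = 47, n = 735, the terms are:
  ⌊735/47^1⌋ = ⌊735/47⌋ = 15
(the next term ⌊735/47^2⌋ = 0, terminating the sum). Summing: v_47(735!) = 15 = 15.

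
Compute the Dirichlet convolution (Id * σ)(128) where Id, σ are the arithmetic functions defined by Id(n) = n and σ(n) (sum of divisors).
(Id * σ)(128) = 1793

Divisors of 128: [1, 2, 4, 8, 16, 32, 64, 128]. For each d | 128:
  d = 1: Id(1) · σ(128/1) = 1 · 255 = 255
  d = 2: Id(2) · σ(128/2) = 2 · 127 = 254
  d = 4: Id(4) · σ(128/4) = 4 · 63 = 252
  d = 8: Id(8) · σ(128/8) = 8 · 31 = 248
  d = 16: Id(16) · σ(128/16) = 16 · 15 = 240
  d = 32: Id(32) · σ(128/32) = 32 · 7 = 224
  d = 64: Id(64) · σ(128/64) = 64 · 3 = 192
  d = 128: Id(128) · σ(128/128) = 128 · 1 = 128
Summing: (Id * σ)(128) = 255 + 254 + 252 + 248 + 240 + 224 + 192 + 128 = 1793.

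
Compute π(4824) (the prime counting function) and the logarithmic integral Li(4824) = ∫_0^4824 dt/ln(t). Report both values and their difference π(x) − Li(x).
π(4824) = 649;  Li(4824) ≈ 663.57;  π(x) − Li(x) ≈ -14.57.

Direct count of primes ≤ 4824 gives π(4824) = 649. Numerical evaluation of the logarithmic integral gives Li(4824) ≈ 663.57. The difference π(x) − Li(x) ≈ -14.57 is typically negative for small/moderate x (Li(x) overestimates), though Littlewood's theorem shows this sign changes infinitely often.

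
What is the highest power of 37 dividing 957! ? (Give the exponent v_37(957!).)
v_37(957!) = 25

Legendre's formula: v_p(n!) = Σ_{k ≥ 1} ⌊n / p^k⌋. For p = 37, n = 957, the terms are:
  ⌊957/37^1⌋ = ⌊957/37⌋ = 25
(the next term ⌊957/37^2⌋ = 0, terminating the sum). Summing: v_37(957!) = 25 = 25.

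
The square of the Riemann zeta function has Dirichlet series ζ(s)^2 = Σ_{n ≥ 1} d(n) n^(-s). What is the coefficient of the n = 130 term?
d(130) = 8

ζ(s)^2 = (Σ 1/m^s)(Σ 1/k^s). The coefficient of 1/n^s in the product is the number of ordered pairs (m, k) with mk = n, which equals d(n). For n = 130, divisors are [1, 2, 5, 10, 13, 26, 65, 130], so d(130) = 8.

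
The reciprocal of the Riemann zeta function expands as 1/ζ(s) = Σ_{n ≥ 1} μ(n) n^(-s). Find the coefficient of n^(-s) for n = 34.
μ(34) = 1

Factor n = 34 = 2 · 17. μ(n) = 0 if any exponent ≥ 2 (not squarefree); otherwise μ(n) = (−1)^{ω(n)} where ω(n) is the number of distinct prime factors. Applying: μ(34) = 1.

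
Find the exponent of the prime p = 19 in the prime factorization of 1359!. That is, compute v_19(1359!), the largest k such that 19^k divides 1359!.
v_19(1359!) = 74

Legendre's formula: v_p(n!) = Σ_{k ≥ 1} ⌊n / p^k⌋. For p = 19, n = 1359, the terms are:
  ⌊1359/19^1⌋ = ⌊1359/19⌋ = 71
  ⌊1359/19^2⌋ = ⌊1359/361⌋ = 3
(the next term ⌊1359/19^3⌋ = 0, terminating the sum). Summing: v_19(1359!) = 71 + 3 = 74.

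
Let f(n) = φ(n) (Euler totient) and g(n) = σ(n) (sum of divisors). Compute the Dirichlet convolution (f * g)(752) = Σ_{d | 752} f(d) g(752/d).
(φ * σ)(752) = 7520

Divisors of 752: [1, 2, 4, 8, 16, 47, 94, 188, 376, 752]. For each d | 752:
  d = 1: φ(1) · σ(752/1) = 1 · 1488 = 1488
  d = 2: φ(2) · σ(752/2) = 1 · 720 = 720
  d = 4: φ(4) · σ(752/4) = 2 · 336 = 672
  d = 8: φ(8) · σ(752/8) = 4 · 144 = 576
  d = 16: φ(16) · σ(752/16) = 8 · 48 = 384
  d = 47: φ(47) · σ(752/47) = 46 · 31 = 1426
  d = 94: φ(94) · σ(752/94) = 46 · 15 = 690
  d = 188: φ(188) · σ(752/188) = 92 · 7 = 644
  d = 376: φ(376) · σ(752/376) = 184 · 3 = 552
  d = 752: φ(752) · σ(752/752) = 368 · 1 = 368
Summing: (φ * σ)(752) = 1488 + 720 + 672 + 576 + 384 + 1426 + 690 + 644 + 552 + 368 = 7520.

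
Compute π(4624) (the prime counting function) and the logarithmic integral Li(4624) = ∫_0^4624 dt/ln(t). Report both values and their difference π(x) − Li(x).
π(4624) = 624;  Li(4624) ≈ 639.93;  π(x) − Li(x) ≈ -15.93.

Direct count of primes ≤ 4624 gives π(4624) = 624. Numerical evaluation of the logarithmic integral gives Li(4624) ≈ 639.93. The difference π(x) − Li(x) ≈ -15.93 is typically negative for small/moderate x (Li(x) overestimates), though Littlewood's theorem shows this sign changes infinitely often.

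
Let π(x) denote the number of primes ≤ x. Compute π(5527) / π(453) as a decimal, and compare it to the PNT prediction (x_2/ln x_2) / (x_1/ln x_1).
π(5527)/π(453) = 731/87 ≈ 8.4023;  PNT prediction ≈ 8.6591.

π(453) = 87 and π(5527) = 731, so π(5527)/π(453) ≈ 8.4023. The PNT-predicted ratio is (5527/ln(5527)) / (453/ln(453)) ≈ 8.6591. The two agree to within a few percent, as expected.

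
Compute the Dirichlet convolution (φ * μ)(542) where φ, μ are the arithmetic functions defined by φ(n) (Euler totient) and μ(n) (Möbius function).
(φ * μ)(542) = 0

Divisors of 542: [1, 2, 271, 542]. For each d | 542:
  d = 1: φ(1) · μ(542/1) = 1 · 1 = 1
  d = 2: φ(2) · μ(542/2) = 1 · -1 = -1
  d = 271: φ(271) · μ(542/271) = 270 · -1 = -270
  d = 542: φ(542) · μ(542/542) = 270 · 1 = 270
Summing: (φ * μ)(542) = 1 + -1 + -270 + 270 = 0.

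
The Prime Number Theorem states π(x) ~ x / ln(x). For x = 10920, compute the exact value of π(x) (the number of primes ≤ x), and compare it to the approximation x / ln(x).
π(10920) = 1327;  x/ln(x) ≈ 1174.40;  relative error ≈ 11.50%.

Directly count primes up to 10920: π(10920) = 1327. The PNT approximation gives 10920/ln(10920) ≈ 10920/9.29835 ≈ 1174.40. Relative error (π(x) − x/ln(x)) / π(x) ≈ 11.50%; the approximation is known to undercount slightly (Li(x) is a better estimate).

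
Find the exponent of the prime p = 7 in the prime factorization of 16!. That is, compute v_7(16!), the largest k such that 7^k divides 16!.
v_7(16!) = 2

Legendre's formula: v_p(n!) = Σ_{k ≥ 1} ⌊n / p^k⌋. For p = 7, n = 16, the terms are:
  ⌊16/7^1⌋ = ⌊16/7⌋ = 2
(the next term ⌊16/7^2⌋ = 0, terminating the sum). Summing: v_7(16!) = 2 = 2.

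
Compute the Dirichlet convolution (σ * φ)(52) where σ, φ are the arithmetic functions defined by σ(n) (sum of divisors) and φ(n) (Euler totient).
(σ * φ)(52) = 312

Divisors of 52: [1, 2, 4, 13, 26, 52]. For each d | 52:
  d = 1: σ(1) · φ(52/1) = 1 · 24 = 24
  d = 2: σ(2) · φ(52/2) = 3 · 12 = 36
  d = 4: σ(4) · φ(52/4) = 7 · 12 = 84
  d = 13: σ(13) · φ(52/13) = 14 · 2 = 28
  d = 26: σ(26) · φ(52/26) = 42 · 1 = 42
  d = 52: σ(52) · φ(52/52) = 98 · 1 = 98
Summing: (σ * φ)(52) = 24 + 36 + 84 + 28 + 42 + 98 = 312.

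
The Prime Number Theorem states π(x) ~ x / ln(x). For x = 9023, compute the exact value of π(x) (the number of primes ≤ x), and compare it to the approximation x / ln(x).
π(9023) = 1121;  x/ln(x) ≈ 990.72;  relative error ≈ 11.62%.

Directly count primes up to 9023: π(9023) = 1121. The PNT approximation gives 9023/ln(9023) ≈ 9023/9.10753 ≈ 990.72. Relative error (π(x) − x/ln(x)) / π(x) ≈ 11.62%; the approximation is known to undercount slightly (Li(x) is a better estimate).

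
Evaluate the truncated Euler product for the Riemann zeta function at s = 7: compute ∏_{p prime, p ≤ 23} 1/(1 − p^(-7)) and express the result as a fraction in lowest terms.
∏ = 48232764637425582400715871008195503014129789903328125/47833390398549347808770198286798982719063238904795968

The primes p ≤ 23 are [2, 3, 5, 7, 11, 13, 17, 19, 23]. For each prime, (1 − 1/p^7)^(-1) = p^7 / (p^7 − 1). The product is (1 − 1/2^7)^(-1), (1 − 1/3^7)^(-1), (1 − 1/5^7)^(-1), (1 − 1/7^7)^(-1), (1 − 1/11^7)^(-1), (1 − 1/13^7)^(-1), (1 − 1/17^7)^(-1), (1 − 1/19^7)^(-1), (1 − 1/23^7)^(-1) = ∏ p^7 / (p^7 − 1) = 48232764637425582400715871008195503014129789903328125/47833390398549347808770198286798982719063238904795968.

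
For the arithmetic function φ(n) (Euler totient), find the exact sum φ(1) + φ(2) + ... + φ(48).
Σ_{n ≤ 48} φ(n) = 712

Compute φ(n) for each 1 ≤ n ≤ 48: φ(1) = 1, φ(2) = 1, φ(3) = 2, φ(4) = 2, φ(5) = 4, φ(6) = 2, φ(7) = 6, φ(8) = 4, φ(9) = 6, φ(10) = 4, φ(11) = 10, φ(12) = 4, φ(13) = 12, φ(14) = 6, φ(15) = 8, φ(16) = 8, φ(17) = 16, φ(18) = 6, φ(19) = 18, φ(20) = 8, φ(21) = 12, φ(22) = 10, φ(23) = 22, φ(24) = 8, φ(25) = 20, φ(26) = 12, φ(27) = 18, φ(28) = 12, φ(29) = 28, φ(30) = 8, φ(31) = 30, φ(32) = 16, φ(33) = 20, φ(34) = 16, φ(35) = 24, φ(36) = 12, φ(37) = 36, φ(38) = 18, φ(39) = 24, φ(40) = 16, φ(41) = 40, φ(42) = 12, φ(43) = 42, φ(44) = 20, φ(45) = 24, φ(46) = 22, φ(47) = 46, φ(48) = 16. Summing all 48 values: 712. (Average order: Σ_{n ≤ x} φ(n) ~ (3/π²) x². For x = 48, (3/π²)·48² ≈ 700.33.)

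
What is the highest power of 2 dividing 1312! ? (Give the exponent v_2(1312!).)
v_2(1312!) = 1309

Legendre's formula: v_p(n!) = Σ_{k ≥ 1} ⌊n / p^k⌋. For p = 2, n = 1312, the terms are:
  ⌊1312/2^1⌋ = ⌊1312/2⌋ = 656
  ⌊1312/2^2⌋ = ⌊1312/4⌋ = 328
  ⌊1312/2^3⌋ = ⌊1312/8⌋ = 164
  ⌊1312/2^4⌋ = ⌊1312/16⌋ = 82
  ⌊1312/2^5⌋ = ⌊1312/32⌋ = 41
  ⌊1312/2^6⌋ = ⌊1312/64⌋ = 20
  ⌊1312/2^7⌋ = ⌊1312/128⌋ = 10
  ⌊1312/2^8⌋ = ⌊1312/256⌋ = 5
  ⌊1312/2^9⌋ = ⌊1312/512⌋ = 2
  ⌊1312/2^10⌋ = ⌊1312/1024⌋ = 1
(the next term ⌊1312/2^11⌋ = 0, terminating the sum). Summing: v_2(1312!) = 656 + 328 + 164 + 82 + 41 + 20 + 10 + 5 + 2 + 1 = 1309.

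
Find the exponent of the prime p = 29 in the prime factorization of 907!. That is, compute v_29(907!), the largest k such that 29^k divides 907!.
v_29(907!) = 32

Legendre's formula: v_p(n!) = Σ_{k ≥ 1} ⌊n / p^k⌋. For p = 29, n = 907, the terms are:
  ⌊907/29^1⌋ = ⌊907/29⌋ = 31
  ⌊907/29^2⌋ = ⌊907/841⌋ = 1
(the next term ⌊907/29^3⌋ = 0, terminating the sum). Summing: v_29(907!) = 31 + 1 = 32.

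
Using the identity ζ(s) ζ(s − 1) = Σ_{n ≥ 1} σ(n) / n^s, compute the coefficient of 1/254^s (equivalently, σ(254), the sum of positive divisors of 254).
σ(254) = 384

In the product (Σ m^0/m^s)(Σ k / k^s) = Σ (Σ_{d | n} d) / n^s, the coefficient of 1/n^s is σ(n) = Σ_{d | n} d. For n = 254, divisors are [1, 2, 127, 254]; summing: σ(254) = 384.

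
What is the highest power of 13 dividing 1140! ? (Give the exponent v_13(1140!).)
v_13(1140!) = 93

Legendre's formula: v_p(n!) = Σ_{k ≥ 1} ⌊n / p^k⌋. For p = 13, n = 1140, the terms are:
  ⌊1140/13^1⌋ = ⌊1140/13⌋ = 87
  ⌊1140/13^2⌋ = ⌊1140/169⌋ = 6
(the next term ⌊1140/13^3⌋ = 0, terminating the sum). Summing: v_13(1140!) = 87 + 6 = 93.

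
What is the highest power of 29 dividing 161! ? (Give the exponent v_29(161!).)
v_29(161!) = 5

Legendre's formula: v_p(n!) = Σ_{k ≥ 1} ⌊n / p^k⌋. For p = 29, n = 161, the terms are:
  ⌊161/29^1⌋ = ⌊161/29⌋ = 5
(the next term ⌊161/29^2⌋ = 0, terminating the sum). Summing: v_29(161!) = 5 = 5.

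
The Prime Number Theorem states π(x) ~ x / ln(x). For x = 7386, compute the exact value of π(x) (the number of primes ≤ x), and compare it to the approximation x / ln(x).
π(7386) = 938;  x/ln(x) ≈ 829.20;  relative error ≈ 11.60%.

Directly count primes up to 7386: π(7386) = 938. The PNT approximation gives 7386/ln(7386) ≈ 7386/8.90734 ≈ 829.20. Relative error (π(x) − x/ln(x)) / π(x) ≈ 11.60%; the approximation is known to undercount slightly (Li(x) is a better estimate).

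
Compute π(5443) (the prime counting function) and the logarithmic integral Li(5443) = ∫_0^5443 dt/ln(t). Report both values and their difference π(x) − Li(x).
π(5443) = 720;  Li(5443) ≈ 736.03;  π(x) − Li(x) ≈ -16.03.

Direct count of primes ≤ 5443 gives π(5443) = 720. Numerical evaluation of the logarithmic integral gives Li(5443) ≈ 736.03. The difference π(x) − Li(x) ≈ -16.03 is typically negative for small/moderate x (Li(x) overestimates), though Littlewood's theorem shows this sign changes infinitely often.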